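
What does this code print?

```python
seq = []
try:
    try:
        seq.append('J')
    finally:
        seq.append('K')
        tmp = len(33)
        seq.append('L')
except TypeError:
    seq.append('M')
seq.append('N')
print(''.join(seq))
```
JKMN

Exception in inner finally caught by outer except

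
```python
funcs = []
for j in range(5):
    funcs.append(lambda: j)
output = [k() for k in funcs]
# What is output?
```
[4, 4, 4, 4, 4]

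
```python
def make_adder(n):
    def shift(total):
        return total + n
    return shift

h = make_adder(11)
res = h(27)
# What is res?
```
38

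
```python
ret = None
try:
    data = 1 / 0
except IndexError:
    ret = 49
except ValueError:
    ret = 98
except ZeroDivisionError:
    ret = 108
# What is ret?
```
108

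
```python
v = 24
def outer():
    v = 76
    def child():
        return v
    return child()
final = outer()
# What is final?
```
76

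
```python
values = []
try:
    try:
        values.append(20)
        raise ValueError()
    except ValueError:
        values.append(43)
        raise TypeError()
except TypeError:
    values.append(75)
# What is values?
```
[20, 43, 75]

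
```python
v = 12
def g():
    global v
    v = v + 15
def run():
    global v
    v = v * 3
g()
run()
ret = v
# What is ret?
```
81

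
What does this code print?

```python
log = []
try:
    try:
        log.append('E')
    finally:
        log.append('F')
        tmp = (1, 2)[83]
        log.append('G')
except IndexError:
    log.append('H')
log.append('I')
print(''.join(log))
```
EFHI

Exception in inner finally caught by outer except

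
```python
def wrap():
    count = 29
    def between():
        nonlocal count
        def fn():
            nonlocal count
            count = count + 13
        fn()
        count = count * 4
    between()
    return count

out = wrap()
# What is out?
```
168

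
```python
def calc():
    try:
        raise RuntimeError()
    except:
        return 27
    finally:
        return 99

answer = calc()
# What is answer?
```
99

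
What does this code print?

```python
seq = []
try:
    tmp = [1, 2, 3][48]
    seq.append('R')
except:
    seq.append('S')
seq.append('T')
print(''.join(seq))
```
ST

Exception raised in try, caught by bare except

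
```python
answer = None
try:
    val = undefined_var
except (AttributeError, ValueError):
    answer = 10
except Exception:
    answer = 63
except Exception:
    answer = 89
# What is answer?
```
63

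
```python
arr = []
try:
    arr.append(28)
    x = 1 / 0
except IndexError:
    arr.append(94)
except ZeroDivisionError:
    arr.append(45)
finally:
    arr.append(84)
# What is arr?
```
[28, 45, 84]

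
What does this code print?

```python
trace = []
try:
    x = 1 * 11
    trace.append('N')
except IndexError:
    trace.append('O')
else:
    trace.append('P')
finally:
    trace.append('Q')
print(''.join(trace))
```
NPQ

else runs before finally when no exception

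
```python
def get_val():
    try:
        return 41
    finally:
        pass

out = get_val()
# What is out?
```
41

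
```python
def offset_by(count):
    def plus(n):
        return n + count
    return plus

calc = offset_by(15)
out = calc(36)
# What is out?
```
51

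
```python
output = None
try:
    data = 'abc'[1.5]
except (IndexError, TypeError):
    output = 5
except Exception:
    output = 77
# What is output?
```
5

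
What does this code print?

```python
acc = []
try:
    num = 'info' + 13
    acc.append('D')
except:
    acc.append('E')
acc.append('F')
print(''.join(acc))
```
EF

Exception raised in try, caught by bare except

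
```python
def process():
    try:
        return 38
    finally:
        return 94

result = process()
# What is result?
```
94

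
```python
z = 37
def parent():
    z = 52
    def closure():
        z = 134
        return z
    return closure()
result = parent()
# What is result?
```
134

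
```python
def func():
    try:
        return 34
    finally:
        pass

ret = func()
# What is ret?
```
34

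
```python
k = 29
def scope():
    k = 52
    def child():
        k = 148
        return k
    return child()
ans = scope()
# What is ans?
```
148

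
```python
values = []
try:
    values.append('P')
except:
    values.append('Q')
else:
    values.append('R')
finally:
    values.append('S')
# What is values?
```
['P', 'R', 'S']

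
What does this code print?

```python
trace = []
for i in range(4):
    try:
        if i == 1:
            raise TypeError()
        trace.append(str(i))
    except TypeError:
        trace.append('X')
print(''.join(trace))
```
0X23

Exception on i=1 caught, loop continues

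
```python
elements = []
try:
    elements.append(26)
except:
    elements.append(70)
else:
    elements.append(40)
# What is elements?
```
[26, 40]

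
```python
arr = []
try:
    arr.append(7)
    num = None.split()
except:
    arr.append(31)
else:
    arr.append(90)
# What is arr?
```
[7, 31]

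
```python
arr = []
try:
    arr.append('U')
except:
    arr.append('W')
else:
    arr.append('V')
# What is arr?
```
['U', 'V']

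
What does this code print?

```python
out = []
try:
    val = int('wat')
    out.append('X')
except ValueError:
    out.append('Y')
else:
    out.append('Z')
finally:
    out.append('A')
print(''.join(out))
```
YA

Exception: except runs, else skipped, finally runs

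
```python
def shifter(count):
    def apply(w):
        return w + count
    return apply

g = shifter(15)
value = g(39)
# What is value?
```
54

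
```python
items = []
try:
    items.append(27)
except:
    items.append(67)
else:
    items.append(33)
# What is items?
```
[27, 33]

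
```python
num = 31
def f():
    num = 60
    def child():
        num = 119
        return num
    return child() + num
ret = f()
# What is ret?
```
179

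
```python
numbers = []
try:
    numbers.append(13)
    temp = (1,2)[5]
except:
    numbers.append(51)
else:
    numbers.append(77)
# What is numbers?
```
[13, 51]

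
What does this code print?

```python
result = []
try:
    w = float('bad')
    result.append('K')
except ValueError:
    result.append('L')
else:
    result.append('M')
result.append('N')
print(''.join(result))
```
LN

else block skipped when exception is caught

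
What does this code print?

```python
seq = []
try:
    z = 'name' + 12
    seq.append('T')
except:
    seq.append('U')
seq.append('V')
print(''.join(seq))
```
UV

Exception raised in try, caught by bare except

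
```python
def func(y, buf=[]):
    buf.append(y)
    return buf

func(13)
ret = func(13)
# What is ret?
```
[13, 13]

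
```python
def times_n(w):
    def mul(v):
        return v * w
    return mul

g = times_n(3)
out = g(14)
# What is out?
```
42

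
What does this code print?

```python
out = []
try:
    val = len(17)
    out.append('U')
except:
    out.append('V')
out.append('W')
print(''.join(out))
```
VW

Exception raised in try, caught by bare except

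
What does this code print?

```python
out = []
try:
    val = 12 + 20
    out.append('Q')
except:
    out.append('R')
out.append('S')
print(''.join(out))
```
QS

No exception, try block completes normally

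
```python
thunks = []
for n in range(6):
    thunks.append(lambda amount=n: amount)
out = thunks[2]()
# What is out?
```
2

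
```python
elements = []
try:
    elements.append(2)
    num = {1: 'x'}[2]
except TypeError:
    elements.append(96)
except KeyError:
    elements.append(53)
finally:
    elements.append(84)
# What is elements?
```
[2, 53, 84]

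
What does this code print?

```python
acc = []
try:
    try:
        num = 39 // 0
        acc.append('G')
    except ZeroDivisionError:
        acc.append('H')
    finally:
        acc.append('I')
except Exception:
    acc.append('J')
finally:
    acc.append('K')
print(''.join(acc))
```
HIK

Both finally blocks run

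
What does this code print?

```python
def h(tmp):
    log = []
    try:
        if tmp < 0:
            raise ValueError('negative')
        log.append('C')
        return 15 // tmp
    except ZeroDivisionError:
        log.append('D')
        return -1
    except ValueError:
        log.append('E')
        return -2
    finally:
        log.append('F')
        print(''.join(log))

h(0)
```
CDF

tmp=0 causes ZeroDivisionError, caught, finally prints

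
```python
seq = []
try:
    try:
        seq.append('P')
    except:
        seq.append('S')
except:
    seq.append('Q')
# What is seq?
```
['P']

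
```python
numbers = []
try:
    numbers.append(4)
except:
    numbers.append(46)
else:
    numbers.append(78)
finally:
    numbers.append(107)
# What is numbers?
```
[4, 78, 107]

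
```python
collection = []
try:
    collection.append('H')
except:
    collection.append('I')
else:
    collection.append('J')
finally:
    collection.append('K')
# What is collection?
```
['H', 'J', 'K']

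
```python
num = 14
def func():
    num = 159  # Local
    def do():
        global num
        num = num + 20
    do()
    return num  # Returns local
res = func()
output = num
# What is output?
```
34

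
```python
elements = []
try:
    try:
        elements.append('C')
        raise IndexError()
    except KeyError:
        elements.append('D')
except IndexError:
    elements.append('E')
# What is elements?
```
['C', 'E']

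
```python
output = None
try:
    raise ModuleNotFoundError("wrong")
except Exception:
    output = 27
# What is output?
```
27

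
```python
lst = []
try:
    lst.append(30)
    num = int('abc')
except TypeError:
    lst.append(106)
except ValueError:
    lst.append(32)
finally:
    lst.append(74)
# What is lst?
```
[30, 32, 74]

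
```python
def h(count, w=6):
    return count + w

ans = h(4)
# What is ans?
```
10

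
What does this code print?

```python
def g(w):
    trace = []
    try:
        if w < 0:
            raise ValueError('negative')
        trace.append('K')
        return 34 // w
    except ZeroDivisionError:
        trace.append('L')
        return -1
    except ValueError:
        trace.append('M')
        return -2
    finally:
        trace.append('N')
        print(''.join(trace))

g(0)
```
KLN

w=0 causes ZeroDivisionError, caught, finally prints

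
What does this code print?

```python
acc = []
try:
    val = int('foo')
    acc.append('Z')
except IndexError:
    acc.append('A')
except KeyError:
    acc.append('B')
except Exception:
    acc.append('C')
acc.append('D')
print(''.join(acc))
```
CD

ValueError not specifically caught, falls to Exception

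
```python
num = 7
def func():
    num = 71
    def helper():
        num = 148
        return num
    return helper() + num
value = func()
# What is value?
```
219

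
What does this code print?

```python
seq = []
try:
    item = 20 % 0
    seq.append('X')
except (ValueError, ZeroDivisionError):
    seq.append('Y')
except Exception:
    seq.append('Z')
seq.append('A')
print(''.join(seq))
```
YA

ZeroDivisionError matches tuple containing it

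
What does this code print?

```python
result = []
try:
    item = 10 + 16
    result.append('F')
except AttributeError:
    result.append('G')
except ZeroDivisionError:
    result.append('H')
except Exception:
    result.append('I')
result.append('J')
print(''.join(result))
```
FJ

No exception, try block completes normally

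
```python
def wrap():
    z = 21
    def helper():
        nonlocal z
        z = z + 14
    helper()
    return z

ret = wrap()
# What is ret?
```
35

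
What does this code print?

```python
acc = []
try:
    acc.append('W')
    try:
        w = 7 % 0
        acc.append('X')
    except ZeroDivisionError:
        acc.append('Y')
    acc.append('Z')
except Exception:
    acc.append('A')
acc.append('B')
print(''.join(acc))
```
WYZB

Inner exception caught by inner handler, outer continues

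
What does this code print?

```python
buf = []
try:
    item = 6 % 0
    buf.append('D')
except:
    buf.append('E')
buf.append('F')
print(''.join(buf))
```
EF

Exception raised in try, caught by bare except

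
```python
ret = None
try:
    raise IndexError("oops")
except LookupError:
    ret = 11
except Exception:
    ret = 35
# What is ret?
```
11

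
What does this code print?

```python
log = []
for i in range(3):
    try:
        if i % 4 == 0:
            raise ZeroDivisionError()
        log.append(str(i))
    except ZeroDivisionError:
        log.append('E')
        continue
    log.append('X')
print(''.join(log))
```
E1X2X

continue in except skips rest of loop body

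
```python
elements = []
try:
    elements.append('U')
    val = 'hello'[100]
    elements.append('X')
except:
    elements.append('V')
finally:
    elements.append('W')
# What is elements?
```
['U', 'V', 'W']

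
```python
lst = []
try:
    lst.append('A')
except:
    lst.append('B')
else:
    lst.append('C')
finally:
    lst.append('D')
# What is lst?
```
['A', 'C', 'D']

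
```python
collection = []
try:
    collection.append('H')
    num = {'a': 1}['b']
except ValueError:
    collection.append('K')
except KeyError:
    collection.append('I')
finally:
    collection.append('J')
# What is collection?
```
['H', 'I', 'J']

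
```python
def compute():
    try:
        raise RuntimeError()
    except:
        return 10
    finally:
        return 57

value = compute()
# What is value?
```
57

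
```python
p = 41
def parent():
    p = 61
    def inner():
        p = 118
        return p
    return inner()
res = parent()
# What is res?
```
118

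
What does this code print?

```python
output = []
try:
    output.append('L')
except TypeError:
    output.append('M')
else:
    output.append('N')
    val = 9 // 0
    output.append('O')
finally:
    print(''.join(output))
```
LN

Try succeeds, else appends 'N', ZeroDivisionError in else is uncaught, finally prints before exception propagates ('O' never appended)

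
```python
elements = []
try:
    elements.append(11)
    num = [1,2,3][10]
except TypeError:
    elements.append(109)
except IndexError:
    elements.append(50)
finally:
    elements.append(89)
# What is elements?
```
[11, 50, 89]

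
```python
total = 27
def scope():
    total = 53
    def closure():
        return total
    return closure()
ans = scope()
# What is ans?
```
53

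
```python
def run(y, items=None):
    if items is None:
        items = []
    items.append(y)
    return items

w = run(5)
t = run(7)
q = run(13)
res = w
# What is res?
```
[5]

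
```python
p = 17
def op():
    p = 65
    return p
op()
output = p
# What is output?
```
17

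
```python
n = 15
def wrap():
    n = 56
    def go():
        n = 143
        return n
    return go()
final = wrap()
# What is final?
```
143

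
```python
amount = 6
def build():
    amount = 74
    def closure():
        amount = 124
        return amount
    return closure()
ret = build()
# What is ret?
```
124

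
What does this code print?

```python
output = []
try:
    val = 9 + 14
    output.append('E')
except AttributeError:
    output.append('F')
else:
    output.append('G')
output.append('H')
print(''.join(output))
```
EGH

else block runs when no exception occurs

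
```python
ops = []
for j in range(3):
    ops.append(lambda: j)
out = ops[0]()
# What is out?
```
2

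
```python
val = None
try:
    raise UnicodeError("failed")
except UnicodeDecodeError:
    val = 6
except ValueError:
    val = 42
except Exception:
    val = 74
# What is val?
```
42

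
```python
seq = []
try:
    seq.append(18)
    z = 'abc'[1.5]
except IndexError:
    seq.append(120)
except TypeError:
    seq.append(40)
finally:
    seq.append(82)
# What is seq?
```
[18, 40, 82]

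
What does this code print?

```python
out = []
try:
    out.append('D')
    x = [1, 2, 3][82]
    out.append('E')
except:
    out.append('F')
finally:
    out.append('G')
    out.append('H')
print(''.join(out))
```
DFGH

Code before exception runs, then except, then all of finally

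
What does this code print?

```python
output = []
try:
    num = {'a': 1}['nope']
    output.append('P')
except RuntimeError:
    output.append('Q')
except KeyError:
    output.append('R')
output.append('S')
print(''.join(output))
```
RS

KeyError is caught by its specific handler, not RuntimeError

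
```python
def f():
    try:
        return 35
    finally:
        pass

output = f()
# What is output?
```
35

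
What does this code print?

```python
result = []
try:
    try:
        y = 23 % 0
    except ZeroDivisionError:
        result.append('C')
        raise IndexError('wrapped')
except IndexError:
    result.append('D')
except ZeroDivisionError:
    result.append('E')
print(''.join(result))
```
CD

New IndexError raised, caught by outer IndexError handler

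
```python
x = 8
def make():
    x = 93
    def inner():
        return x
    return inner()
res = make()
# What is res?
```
93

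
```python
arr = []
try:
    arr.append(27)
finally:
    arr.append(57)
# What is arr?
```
[27, 57]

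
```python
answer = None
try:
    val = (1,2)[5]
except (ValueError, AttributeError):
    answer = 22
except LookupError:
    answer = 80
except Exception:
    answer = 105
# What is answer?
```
80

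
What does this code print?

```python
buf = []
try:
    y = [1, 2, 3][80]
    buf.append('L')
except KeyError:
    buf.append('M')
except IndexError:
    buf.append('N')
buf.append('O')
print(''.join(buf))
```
NO

IndexError is caught by its specific handler, not KeyError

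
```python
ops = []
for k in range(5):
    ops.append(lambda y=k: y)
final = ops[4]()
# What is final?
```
4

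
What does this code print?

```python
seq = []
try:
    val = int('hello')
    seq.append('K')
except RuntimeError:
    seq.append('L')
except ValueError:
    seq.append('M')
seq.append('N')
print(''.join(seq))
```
MN

ValueError is caught by its specific handler, not RuntimeError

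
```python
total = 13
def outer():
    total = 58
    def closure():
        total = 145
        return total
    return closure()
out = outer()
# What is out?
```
145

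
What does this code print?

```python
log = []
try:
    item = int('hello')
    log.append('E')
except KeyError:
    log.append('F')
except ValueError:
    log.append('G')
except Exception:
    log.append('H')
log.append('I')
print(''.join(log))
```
GI

ValueError matches before generic Exception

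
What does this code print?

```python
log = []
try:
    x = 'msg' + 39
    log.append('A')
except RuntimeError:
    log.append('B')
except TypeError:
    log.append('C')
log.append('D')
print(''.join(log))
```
CD

TypeError is caught by its specific handler, not RuntimeError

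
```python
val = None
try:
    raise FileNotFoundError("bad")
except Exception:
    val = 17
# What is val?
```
17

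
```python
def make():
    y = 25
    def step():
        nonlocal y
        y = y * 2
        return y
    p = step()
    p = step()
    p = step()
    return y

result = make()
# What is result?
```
200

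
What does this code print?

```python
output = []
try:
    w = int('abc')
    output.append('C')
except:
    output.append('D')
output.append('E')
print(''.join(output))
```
DE

Exception raised in try, caught by bare except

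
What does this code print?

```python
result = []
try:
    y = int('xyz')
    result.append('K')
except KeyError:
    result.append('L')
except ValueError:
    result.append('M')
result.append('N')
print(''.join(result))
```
MN

ValueError is caught by its specific handler, not KeyError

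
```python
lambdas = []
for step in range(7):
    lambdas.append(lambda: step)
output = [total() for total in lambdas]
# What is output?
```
[6, 6, 6, 6, 6, 6, 6]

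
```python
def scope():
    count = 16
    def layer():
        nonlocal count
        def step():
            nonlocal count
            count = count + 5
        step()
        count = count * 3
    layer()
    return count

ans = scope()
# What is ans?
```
63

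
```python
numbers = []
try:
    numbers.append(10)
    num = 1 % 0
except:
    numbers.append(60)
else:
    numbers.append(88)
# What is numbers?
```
[10, 60]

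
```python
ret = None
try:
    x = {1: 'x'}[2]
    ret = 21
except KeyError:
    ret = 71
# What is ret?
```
71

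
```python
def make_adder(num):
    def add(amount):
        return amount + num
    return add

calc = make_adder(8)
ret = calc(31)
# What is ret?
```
39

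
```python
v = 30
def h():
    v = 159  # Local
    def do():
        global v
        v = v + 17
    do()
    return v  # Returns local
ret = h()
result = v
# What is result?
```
47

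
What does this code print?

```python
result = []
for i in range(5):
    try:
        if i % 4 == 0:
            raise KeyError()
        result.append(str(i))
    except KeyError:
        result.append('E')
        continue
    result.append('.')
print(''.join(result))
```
E1.2.3.E

continue in except skips rest of loop body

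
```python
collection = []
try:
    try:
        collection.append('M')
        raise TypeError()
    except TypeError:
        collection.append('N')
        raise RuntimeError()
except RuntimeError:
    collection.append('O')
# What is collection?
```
['M', 'N', 'O']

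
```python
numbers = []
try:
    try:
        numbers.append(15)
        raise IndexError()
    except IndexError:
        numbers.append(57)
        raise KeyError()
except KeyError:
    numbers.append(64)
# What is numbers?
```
[15, 57, 64]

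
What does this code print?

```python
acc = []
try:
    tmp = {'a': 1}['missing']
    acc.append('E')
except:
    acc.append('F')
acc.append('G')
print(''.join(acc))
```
FG

Exception raised in try, caught by bare except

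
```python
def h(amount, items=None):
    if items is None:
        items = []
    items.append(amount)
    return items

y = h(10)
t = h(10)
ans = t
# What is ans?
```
[10]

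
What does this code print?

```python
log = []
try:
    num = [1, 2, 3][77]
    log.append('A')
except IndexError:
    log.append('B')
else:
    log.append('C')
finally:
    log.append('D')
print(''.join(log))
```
BD

Exception: except runs, else skipped, finally runs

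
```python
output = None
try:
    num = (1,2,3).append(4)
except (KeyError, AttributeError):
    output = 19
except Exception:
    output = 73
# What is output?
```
19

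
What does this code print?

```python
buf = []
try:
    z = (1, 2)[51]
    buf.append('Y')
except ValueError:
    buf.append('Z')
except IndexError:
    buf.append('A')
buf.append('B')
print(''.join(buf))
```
AB

IndexError is caught by its specific handler, not ValueError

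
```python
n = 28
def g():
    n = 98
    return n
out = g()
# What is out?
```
98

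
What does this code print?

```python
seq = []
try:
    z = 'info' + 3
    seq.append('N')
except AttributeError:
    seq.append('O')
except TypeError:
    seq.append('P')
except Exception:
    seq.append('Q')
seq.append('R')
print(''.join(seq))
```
PR

TypeError matches before generic Exception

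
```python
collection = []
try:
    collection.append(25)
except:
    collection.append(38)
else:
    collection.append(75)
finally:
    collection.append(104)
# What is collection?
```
[25, 75, 104]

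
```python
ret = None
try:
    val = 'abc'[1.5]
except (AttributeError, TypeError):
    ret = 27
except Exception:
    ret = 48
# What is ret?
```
27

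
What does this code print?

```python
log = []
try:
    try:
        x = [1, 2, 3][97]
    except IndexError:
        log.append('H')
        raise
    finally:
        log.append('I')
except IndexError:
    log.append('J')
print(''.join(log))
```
HIJ

finally runs before re-raised exception propagates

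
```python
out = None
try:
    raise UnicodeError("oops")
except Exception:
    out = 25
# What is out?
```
25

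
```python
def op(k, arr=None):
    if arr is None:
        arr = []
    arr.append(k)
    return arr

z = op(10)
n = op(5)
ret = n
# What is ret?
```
[5]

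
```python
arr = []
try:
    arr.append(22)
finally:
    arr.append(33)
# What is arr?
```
[22, 33]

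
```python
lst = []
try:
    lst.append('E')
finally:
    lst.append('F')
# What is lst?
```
['E', 'F']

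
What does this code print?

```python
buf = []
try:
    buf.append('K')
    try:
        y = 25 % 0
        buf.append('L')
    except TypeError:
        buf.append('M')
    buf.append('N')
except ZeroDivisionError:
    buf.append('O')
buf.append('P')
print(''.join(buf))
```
KOP

Inner handler doesn't match, propagates to outer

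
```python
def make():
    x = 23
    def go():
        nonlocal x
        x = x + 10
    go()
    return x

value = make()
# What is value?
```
33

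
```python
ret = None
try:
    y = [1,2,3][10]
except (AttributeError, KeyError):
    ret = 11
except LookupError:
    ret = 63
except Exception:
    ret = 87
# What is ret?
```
63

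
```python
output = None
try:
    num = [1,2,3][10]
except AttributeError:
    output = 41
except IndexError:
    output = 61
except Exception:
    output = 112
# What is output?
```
61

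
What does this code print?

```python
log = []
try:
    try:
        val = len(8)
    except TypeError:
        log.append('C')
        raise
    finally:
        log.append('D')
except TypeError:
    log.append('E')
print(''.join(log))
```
CDE

finally runs before re-raised exception propagates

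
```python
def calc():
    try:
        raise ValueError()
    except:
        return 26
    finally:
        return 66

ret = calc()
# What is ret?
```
66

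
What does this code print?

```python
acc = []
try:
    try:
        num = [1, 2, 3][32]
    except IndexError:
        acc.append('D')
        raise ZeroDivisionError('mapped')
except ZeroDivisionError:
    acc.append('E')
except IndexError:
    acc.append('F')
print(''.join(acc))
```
DE

New ZeroDivisionError raised, caught by outer ZeroDivisionError handler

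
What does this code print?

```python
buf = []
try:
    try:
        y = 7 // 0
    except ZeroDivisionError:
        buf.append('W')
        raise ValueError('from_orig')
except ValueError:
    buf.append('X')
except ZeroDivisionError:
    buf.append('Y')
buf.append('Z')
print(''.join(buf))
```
WXZ

ValueError raised and caught, original ZeroDivisionError not re-raised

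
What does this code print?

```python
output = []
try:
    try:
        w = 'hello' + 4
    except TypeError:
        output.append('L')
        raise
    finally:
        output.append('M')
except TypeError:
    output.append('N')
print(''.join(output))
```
LMN

finally runs before re-raised exception propagates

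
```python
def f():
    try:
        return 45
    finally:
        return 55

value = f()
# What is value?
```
55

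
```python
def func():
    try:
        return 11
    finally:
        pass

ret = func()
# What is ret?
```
11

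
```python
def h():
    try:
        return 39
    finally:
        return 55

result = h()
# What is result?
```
55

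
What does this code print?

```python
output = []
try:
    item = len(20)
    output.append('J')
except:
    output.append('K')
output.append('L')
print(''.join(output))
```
KL

Exception raised in try, caught by bare except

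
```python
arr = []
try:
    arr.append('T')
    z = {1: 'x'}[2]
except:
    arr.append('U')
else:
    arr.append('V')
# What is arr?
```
['T', 'U']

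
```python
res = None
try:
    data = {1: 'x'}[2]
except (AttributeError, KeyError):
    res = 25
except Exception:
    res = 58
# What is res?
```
25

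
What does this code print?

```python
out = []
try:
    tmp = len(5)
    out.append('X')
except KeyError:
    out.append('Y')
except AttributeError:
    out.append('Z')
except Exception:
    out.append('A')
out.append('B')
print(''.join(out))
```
AB

TypeError not specifically caught, falls to Exception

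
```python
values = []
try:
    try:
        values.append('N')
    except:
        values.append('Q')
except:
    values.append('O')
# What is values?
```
['N']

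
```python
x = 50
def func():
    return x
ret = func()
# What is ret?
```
50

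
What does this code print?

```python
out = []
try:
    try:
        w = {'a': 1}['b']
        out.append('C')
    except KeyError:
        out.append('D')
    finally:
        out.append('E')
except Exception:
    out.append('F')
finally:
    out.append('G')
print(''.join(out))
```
DEG

Both finally blocks run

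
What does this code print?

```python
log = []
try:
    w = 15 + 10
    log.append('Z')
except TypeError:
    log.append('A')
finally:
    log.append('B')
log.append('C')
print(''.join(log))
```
ZBC

finally runs after normal execution too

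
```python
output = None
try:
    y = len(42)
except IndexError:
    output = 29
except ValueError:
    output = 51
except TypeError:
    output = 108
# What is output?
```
108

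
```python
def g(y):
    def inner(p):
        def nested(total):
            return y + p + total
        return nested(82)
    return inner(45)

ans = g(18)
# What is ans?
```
145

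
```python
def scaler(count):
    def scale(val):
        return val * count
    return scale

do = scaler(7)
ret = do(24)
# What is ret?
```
168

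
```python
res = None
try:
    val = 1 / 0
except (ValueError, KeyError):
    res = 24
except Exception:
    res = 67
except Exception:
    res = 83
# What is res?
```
67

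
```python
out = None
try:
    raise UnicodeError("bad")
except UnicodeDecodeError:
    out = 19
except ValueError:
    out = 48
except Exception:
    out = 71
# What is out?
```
48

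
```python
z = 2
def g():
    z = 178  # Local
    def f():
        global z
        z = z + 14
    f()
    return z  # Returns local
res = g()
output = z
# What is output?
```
16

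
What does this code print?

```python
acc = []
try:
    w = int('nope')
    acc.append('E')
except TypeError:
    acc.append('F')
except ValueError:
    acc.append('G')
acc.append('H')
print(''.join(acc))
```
GH

ValueError is caught by its specific handler, not TypeError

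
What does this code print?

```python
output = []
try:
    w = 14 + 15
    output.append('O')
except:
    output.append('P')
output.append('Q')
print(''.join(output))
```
OQ

No exception, try block completes normally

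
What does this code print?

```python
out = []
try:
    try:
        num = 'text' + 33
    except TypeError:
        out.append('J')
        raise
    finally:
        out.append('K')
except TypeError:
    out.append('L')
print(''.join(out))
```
JKL

finally runs before re-raised exception propagates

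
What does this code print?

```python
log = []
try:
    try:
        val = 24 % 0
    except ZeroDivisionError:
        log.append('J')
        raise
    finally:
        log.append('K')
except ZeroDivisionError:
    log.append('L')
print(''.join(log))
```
JKL

finally runs before re-raised exception propagates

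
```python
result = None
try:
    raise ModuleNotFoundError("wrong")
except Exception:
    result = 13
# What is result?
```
13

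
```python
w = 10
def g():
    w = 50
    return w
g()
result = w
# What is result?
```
10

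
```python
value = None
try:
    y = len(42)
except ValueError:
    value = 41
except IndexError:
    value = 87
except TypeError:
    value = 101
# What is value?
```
101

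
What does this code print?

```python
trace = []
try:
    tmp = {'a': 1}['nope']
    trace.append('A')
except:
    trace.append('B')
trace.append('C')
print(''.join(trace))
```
BC

Exception raised in try, caught by bare except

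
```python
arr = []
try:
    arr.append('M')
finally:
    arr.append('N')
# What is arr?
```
['M', 'N']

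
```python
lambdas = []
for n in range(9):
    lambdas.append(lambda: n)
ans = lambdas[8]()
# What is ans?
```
8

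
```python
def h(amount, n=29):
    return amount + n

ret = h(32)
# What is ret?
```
61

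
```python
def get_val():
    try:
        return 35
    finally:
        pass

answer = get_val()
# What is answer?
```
35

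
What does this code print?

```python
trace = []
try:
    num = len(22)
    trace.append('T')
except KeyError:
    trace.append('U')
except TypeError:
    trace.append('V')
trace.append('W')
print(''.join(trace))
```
VW

TypeError is caught by its specific handler, not KeyError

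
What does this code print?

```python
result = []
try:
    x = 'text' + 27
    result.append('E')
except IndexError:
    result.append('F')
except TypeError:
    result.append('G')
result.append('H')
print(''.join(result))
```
GH

TypeError is caught by its specific handler, not IndexError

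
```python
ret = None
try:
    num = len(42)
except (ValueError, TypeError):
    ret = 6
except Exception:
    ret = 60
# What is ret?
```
6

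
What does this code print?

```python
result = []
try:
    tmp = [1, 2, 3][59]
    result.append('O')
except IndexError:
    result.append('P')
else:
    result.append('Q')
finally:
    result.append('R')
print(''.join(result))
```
PR

Exception: except runs, else skipped, finally runs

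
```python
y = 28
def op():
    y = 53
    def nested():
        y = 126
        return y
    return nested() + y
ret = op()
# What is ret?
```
179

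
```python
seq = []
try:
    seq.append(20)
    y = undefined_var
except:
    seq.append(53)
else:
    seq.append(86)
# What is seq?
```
[20, 53]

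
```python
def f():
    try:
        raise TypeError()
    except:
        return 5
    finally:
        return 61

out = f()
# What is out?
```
61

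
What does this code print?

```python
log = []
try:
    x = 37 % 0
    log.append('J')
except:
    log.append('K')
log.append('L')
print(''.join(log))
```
KL

Exception raised in try, caught by bare except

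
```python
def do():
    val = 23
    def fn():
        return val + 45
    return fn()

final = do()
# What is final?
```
68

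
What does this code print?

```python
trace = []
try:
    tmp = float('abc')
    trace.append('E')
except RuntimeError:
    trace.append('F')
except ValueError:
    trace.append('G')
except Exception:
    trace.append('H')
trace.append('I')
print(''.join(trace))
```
GI

ValueError matches before generic Exception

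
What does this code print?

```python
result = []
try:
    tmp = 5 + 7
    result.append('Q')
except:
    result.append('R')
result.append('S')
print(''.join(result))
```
QS

No exception, try block completes normally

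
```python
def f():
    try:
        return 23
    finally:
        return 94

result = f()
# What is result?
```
94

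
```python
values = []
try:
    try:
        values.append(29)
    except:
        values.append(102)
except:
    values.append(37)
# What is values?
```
[29]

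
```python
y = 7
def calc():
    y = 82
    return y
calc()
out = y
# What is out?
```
7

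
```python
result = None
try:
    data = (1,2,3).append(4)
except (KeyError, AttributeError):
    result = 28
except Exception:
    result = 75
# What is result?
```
28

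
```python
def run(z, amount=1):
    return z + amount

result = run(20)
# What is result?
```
21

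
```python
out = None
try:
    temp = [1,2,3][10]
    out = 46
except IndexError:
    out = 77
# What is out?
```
77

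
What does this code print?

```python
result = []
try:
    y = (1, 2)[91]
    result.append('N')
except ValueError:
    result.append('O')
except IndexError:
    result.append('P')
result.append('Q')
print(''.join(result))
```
PQ

IndexError is caught by its specific handler, not ValueError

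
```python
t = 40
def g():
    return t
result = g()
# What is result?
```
40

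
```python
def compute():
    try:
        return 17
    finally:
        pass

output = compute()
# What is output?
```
17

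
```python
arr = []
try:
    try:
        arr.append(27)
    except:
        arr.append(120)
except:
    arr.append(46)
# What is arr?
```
[27]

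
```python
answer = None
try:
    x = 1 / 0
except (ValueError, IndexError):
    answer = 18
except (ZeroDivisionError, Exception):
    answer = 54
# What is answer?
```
54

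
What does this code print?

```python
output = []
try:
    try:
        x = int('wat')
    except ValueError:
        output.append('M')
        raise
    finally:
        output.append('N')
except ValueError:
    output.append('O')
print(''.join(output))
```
MNO

finally runs before re-raised exception propagates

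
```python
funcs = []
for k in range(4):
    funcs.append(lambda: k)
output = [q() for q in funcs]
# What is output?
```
[3, 3, 3, 3]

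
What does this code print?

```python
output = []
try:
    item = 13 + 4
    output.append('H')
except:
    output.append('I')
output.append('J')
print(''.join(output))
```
HJ

No exception, try block completes normally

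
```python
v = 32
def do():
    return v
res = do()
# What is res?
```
32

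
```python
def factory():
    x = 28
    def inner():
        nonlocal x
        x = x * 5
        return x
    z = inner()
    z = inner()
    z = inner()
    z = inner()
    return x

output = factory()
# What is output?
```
17500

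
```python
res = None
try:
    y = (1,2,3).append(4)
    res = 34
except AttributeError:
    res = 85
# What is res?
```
85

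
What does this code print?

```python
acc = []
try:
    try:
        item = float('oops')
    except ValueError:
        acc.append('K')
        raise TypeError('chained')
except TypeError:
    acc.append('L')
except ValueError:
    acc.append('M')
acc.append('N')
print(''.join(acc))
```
KLN

TypeError raised and caught, original ValueError not re-raised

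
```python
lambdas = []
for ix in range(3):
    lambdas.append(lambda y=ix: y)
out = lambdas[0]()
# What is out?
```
0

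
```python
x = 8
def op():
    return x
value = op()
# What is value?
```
8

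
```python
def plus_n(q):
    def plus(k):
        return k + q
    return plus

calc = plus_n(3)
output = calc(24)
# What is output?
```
27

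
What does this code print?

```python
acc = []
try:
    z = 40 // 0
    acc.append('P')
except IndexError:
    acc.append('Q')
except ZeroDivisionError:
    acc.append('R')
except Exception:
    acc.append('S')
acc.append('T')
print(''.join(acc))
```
RT

ZeroDivisionError matches before generic Exception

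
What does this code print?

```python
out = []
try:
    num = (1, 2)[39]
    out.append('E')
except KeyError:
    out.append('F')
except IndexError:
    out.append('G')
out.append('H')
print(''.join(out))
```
GH

IndexError is caught by its specific handler, not KeyError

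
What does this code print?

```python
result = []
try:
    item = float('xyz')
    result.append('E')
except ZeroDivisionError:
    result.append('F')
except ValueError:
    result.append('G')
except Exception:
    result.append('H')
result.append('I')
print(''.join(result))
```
GI

ValueError matches before generic Exception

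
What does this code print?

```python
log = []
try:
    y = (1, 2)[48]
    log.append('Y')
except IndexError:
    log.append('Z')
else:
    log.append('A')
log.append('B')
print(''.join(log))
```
ZB

else block skipped when exception is caught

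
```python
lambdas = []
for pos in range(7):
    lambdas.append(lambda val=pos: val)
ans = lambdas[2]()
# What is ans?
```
2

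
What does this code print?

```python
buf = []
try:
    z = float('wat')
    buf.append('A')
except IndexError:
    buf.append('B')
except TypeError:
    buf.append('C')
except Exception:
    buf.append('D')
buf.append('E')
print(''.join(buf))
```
DE

ValueError not specifically caught, falls to Exception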